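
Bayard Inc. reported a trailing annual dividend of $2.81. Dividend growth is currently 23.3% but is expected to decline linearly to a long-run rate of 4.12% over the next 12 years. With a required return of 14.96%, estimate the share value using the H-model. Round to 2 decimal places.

H-model: P₀ = D₀[(1+g_L) + H(g_S−g_L)]/(r−g_L), with H = 12/2 = 6.
P₀ = 2.81 × [(1+0.0412) + 6×(0.233−0.0412)] / (0.1496−0.0412)
   = 2.81 × 2.1920 / 0.1084 = 56.8221

$56.82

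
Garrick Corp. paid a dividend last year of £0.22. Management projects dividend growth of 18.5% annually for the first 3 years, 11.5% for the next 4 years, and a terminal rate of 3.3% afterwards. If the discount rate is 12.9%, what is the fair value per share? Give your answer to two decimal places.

Three-stage DDM. Project D₁…D_7; terminal Gordon value at t=7 with g = 0.033; discount at r = 0.129.
D_1 = 0.2607
D_2 = 0.3089
D_3 = 0.3661
D_4 = 0.4082
D_5 = 0.4551
D_6 = 0.5075
D_7 = 0.5658
TV_7 = 0.5845/(0.129−0.033) = 6.0884
P₀ = Σ Dₜ/(1+r)ᵗ + TV_7/(1+r)^7 = 4.3181

£4.32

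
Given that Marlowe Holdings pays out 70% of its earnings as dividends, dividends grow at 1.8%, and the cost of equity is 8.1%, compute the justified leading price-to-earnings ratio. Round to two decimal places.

Justified leading P/E = b/(r−g) = 0.70/(0.081−0.018) = 11.1111

11.11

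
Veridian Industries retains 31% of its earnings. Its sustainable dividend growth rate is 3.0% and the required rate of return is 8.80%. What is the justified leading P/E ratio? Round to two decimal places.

11.90

Payout ratio b = 1 − 0.31 = 0.69.
Justified leading P/E = b/(r−g) = 0.69/(0.088−0.03) = 11.8966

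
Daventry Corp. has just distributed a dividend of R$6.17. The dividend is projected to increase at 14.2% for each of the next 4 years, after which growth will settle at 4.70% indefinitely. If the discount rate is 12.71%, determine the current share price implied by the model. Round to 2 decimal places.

R$110.51

Two-stage DDM. Project D₁…D_4 at 0.142, terminal growth 0.047, discount at r = 0.1271.
D_1 = 7.0461
D_2 = 8.0467
D_3 = 9.1893
D_4 = 10.4942
Terminal value at t=4: TV = D_5/(r−g) = 10.9874/(0.1271−0.047) = 137.1715
P₀ = 7.0461/(1+0.1271)^1 + 8.0467/(1+0.1271)^2 + 9.1893/(1+0.1271)^3 + 10.4942/(1+0.1271)^4 + 137.1715/(1+0.1271)^4 = 110.5055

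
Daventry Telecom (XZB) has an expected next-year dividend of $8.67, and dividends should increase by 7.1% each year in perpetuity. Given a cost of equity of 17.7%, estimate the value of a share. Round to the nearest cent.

Gordon growth model: P₀ = D₁/(r − g), with D₁ = 8.67 given directly.
P₀ = 8.6700 / (0.177 − 0.071) = 8.6700 / 0.106 = 81.7925

$81.79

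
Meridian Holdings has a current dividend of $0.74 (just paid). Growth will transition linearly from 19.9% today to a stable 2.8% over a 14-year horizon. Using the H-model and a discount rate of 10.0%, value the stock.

H-model: P₀ = D₀[(1+g_L) + H(g_S−g_L)]/(r−g_L), with H = 14/2 = 7.
P₀ = 0.74 × [(1+0.028) + 7×(0.199−0.028)] / (0.1−0.028)
   = 0.74 × 2.2250 / 0.072 = 22.8681

$22.87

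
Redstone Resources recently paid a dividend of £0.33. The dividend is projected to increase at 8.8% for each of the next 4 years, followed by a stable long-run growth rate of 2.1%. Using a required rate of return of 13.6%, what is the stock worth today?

£3.65

Two-stage DDM. Project D₁…D_4 at 0.088, terminal growth 0.021, discount at r = 0.136.
D_1 = 0.3590
D_2 = 0.3906
D_3 = 0.4250
D_4 = 0.4624
Terminal value at t=4: TV = D_5/(r−g) = 0.4721/(0.136−0.021) = 4.1054
P₀ = 0.3590/(1+0.136)^1 + 0.3906/(1+0.136)^2 + 0.4250/(1+0.136)^3 + 0.4624/(1+0.136)^4 + 4.1054/(1+0.136)^4 = 3.6515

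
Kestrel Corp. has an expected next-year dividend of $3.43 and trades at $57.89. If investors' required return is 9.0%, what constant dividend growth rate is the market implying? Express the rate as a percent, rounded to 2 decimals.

3.07%

From P₀ = D₁/(r − g), the implied growth is g = r − D₁/P₀.
g = 0.09 − 3.43/57.89 = 0.09 − 0.05925 = 0.03075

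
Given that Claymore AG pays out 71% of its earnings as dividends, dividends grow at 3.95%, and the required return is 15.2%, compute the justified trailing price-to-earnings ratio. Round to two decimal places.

Justified trailing P/E = b(1+g)/(r−g) = 0.71×(1+0.0395)/(0.152−0.0395) = 6.5604

6.56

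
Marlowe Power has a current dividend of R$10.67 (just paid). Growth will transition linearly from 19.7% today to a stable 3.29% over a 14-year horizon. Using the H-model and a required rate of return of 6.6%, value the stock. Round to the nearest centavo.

H-model: P₀ = D₀[(1+g_L) + H(g_S−g_L)]/(r−g_L), with H = 14/2 = 7.
P₀ = 10.67 × [(1+0.0329) + 7×(0.197−0.0329)] / (0.066−0.0329)
   = 10.67 × 2.1816 / 0.0331 = 703.2529

R$703.25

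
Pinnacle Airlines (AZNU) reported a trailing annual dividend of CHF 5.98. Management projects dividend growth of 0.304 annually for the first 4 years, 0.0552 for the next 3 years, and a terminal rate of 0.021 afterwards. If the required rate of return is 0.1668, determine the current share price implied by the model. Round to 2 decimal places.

Three-stage DDM. Project D₁…D_7; terminal Gordon value at t=7 with g = 0.021; discount at r = 0.1668.
D_1 = 7.7979
D_2 = 10.1685
D_3 = 13.2597
D_4 = 17.2907
D_5 = 18.2451
D_6 = 19.2522
D_7 = 20.3150
TV_7 = 20.7416/(0.1668−0.021) = 142.2604
P₀ = Σ Dₜ/(1+r)ᵗ + TV_7/(1+r)^7 = 103.1123

CHF 103.11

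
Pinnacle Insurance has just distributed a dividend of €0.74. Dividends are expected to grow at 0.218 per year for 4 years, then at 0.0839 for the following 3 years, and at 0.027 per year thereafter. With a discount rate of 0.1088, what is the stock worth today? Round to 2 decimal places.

Three-stage DDM. Project D₁…D_7; terminal Gordon value at t=7 with g = 0.027; discount at r = 0.1088.
D_1 = 0.9013
D_2 = 1.0978
D_3 = 1.3371
D_4 = 1.6286
D_5 = 1.7653
D_6 = 1.9134
D_7 = 2.0739
TV_7 = 2.1299/(0.1088−0.027) = 26.0379
P₀ = Σ Dₜ/(1+r)ᵗ + TV_7/(1+r)^7 = 19.4903

€19.49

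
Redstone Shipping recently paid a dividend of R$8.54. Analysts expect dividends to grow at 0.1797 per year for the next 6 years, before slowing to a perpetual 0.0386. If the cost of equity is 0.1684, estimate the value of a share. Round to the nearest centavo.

R$125.40

Two-stage DDM. Project D₁…D_6 at 0.1797, terminal growth 0.0386, discount at r = 0.1684.
D_1 = 10.0746
D_2 = 11.8851
D_3 = 14.0208
D_4 = 16.5403
D_5 = 19.5126
D_6 = 23.0190
Terminal value at t=6: TV = D_7/(r−g) = 23.9076/(0.1684−0.0386) = 184.1878
P₀ = 10.0746/(1+0.1684)^1 + 11.8851/(1+0.1684)^2 + 14.0208/(1+0.1684)^3 + 16.5403/(1+0.1684)^4 + 19.5126/(1+0.1684)^5 + 23.0190/(1+0.1684)^6 + 184.1878/(1+0.1684)^6 = 125.3982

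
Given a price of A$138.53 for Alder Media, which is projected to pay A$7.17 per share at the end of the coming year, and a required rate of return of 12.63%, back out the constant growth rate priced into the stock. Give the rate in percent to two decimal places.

From P₀ = D₁/(r − g), the implied growth is g = r − D₁/P₀.
g = 0.1263 − 7.17/138.53 = 0.1263 − 0.05176 = 0.07454

7.45%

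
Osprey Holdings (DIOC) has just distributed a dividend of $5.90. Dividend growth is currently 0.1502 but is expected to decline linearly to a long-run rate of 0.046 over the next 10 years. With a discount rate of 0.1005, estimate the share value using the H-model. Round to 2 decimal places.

$169.64

H-model: P₀ = D₀[(1+g_L) + H(g_S−g_L)]/(r−g_L), with H = 10/2 = 5.
P₀ = 5.90 × [(1+0.046) + 5×(0.1502−0.046)] / (0.1005−0.046)
   = 5.90 × 1.5670 / 0.0545 = 169.6385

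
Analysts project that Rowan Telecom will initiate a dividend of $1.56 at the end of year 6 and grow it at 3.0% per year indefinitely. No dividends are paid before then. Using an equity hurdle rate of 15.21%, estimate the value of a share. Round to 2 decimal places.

$6.29

Deferred-dividend DDM. At t=5 the remaining stream is a growing perpetuity with first payment D_6 = 1.56.
V_5 = D_6/(r−g) = 1.56/(0.1521−0.03) = 12.7764
P₀ = V_5/(1+r)^5 = 12.7764/(1+0.1521)^5 = 6.2945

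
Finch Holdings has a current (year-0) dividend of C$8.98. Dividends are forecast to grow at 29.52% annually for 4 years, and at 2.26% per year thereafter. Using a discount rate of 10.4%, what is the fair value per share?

C$268.12

Two-stage DDM. Project D₁…D_4 at 0.2952, terminal growth 0.0226, discount at r = 0.104.
D_1 = 11.6309
D_2 = 15.0643
D_3 = 19.5113
D_4 = 25.2711
Terminal value at t=4: TV = D_5/(r−g) = 25.8422/(0.104−0.0226) = 317.4717
P₀ = 11.6309/(1+0.104)^1 + 15.0643/(1+0.104)^2 + 19.5113/(1+0.104)^3 + 25.2711/(1+0.104)^4 + 317.4717/(1+0.104)^4 = 268.1191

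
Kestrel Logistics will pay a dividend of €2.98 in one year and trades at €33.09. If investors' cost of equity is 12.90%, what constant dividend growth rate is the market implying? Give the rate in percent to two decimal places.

From P₀ = D₁/(r − g), the implied growth is g = r − D₁/P₀.
g = 0.129 − 2.98/33.09 = 0.129 − 0.09006 = 0.03894

3.89%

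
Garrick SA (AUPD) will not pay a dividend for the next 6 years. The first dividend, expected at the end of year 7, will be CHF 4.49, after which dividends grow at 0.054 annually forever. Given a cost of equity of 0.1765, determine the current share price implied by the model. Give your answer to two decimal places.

Deferred-dividend DDM. At t=6 the remaining stream is a growing perpetuity with first payment D_7 = 4.49.
V_6 = D_7/(r−g) = 4.49/(0.1765−0.054) = 36.6531
P₀ = V_6/(1+r)^6 = 36.6531/(1+0.1765)^6 = 13.8216

CHF 13.82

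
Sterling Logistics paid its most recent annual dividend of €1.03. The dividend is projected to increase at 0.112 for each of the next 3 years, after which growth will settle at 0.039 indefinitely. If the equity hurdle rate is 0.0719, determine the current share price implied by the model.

Two-stage DDM. Project D₁…D_3 at 0.112, terminal growth 0.039, discount at r = 0.0719.
D_1 = 1.1454
D_2 = 1.2736
D_3 = 1.4163
Terminal value at t=3: TV = D_4/(r−g) = 1.4715/(0.0719−0.039) = 44.7272
P₀ = 1.1454/(1+0.0719)^1 + 1.2736/(1+0.0719)^2 + 1.4163/(1+0.0719)^3 + 44.7272/(1+0.0719)^3 = 39.6439

€39.64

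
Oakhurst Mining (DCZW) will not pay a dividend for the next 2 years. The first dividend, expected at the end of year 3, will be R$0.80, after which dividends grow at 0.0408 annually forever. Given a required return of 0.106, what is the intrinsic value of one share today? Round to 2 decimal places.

Deferred-dividend DDM. At t=2 the remaining stream is a growing perpetuity with first payment D_3 = 0.80.
V_2 = D_3/(r−g) = 0.80/(0.106−0.0408) = 12.2699
P₀ = V_2/(1+r)^2 = 12.2699/(1+0.106)^2 = 10.0307

R$10.03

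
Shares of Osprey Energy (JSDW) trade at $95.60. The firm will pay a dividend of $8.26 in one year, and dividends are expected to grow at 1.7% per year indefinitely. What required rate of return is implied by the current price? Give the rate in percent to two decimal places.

Rearranging the constant-growth DDM: r = D₁/P₀ + g.
r = 8.2600 / 95.60 + 0.017 = 0.08640 + 0.017 = 0.10340

10.34%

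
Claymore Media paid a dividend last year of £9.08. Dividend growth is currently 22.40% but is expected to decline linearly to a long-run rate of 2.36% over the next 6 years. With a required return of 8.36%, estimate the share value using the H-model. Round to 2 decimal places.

£245.89

H-model: P₀ = D₀[(1+g_L) + H(g_S−g_L)]/(r−g_L), with H = 6/2 = 3.
P₀ = 9.08 × [(1+0.0236) + 3×(0.224−0.0236)] / (0.0836−0.0236)
   = 9.08 × 1.6248 / 0.06 = 245.8864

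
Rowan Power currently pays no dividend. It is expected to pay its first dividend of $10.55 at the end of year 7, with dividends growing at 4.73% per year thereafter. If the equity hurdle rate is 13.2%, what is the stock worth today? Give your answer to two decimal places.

$59.20

Deferred-dividend DDM. At t=6 the remaining stream is a growing perpetuity with first payment D_7 = 10.55.
V_6 = D_7/(r−g) = 10.55/(0.132−0.0473) = 124.5573
P₀ = V_6/(1+r)^6 = 124.5573/(1+0.132)^6 = 59.1957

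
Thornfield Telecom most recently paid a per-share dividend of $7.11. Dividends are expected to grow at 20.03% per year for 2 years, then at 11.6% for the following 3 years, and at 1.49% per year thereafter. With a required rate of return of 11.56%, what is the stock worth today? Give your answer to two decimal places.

$123.63

Three-stage DDM. Project D₁…D_5; terminal Gordon value at t=5 with g = 0.0149; discount at r = 0.1156.
D_1 = 8.5341
D_2 = 10.2435
D_3 = 11.4318
D_4 = 12.7579
D_5 = 14.2378
TV_5 = 14.4499/(0.1156−0.0149) = 143.4946
P₀ = Σ Dₜ/(1+r)ᵗ + TV_5/(1+r)^5 = 123.6311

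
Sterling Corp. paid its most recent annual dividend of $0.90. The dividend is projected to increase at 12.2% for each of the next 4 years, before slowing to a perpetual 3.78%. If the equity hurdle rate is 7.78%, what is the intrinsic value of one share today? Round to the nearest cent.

$31.41

Two-stage DDM. Project D₁…D_4 at 0.122, terminal growth 0.0378, discount at r = 0.0778.
D_1 = 1.0098
D_2 = 1.1330
D_3 = 1.2712
D_4 = 1.4263
Terminal value at t=4: TV = D_5/(r−g) = 1.4802/(0.0778−0.0378) = 37.0056
P₀ = 1.0098/(1+0.0778)^1 + 1.1330/(1+0.0778)^2 + 1.2712/(1+0.0778)^3 + 1.4263/(1+0.0778)^4 + 37.0056/(1+0.0778)^4 = 31.4075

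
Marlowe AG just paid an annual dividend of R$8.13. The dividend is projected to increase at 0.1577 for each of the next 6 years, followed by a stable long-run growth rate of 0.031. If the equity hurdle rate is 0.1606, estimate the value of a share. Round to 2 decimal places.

Two-stage DDM. Project D₁…D_6 at 0.1577, terminal growth 0.031, discount at r = 0.1606.
D_1 = 9.4121
D_2 = 10.8964
D_3 = 12.6147
D_4 = 14.6041
D_5 = 16.9072
D_6 = 19.5734
Terminal value at t=6: TV = D_7/(r−g) = 20.1802/(0.1606−0.031) = 155.7114
P₀ = 9.4121/(1+0.1606)^1 + 10.8964/(1+0.1606)^2 + 12.6147/(1+0.1606)^3 + 14.6041/(1+0.1606)^4 + 16.9072/(1+0.1606)^5 + 19.5734/(1+0.1606)^6 + 155.7114/(1+0.1606)^6 = 112.0677

R$112.07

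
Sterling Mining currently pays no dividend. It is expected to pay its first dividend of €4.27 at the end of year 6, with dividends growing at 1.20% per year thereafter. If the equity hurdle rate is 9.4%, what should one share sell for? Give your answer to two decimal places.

Deferred-dividend DDM. At t=5 the remaining stream is a growing perpetuity with first payment D_6 = 4.27.
V_5 = D_6/(r−g) = 4.27/(0.094−0.012) = 52.0732
P₀ = V_5/(1+r)^5 = 52.0732/(1+0.094)^5 = 33.2298

€33.23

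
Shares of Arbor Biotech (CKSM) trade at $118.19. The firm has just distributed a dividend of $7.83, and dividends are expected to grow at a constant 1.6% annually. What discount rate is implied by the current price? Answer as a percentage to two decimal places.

8.33%

Rearranging the constant-growth DDM: r = D₁/P₀ + g.
D₁ = 7.83 × (1 + 0.016) = 7.9553.
r = 7.9553 / 118.19 + 0.016 = 0.06731 + 0.016 = 0.08331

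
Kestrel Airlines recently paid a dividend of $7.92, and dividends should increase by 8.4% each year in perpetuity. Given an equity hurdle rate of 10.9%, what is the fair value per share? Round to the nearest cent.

Gordon growth model: P₀ = D₁/(r − g). D₁ = 7.92 × (1 + 0.084) = 8.5853.
P₀ = 8.5853 / (0.109 − 0.084) = 8.5853 / 0.025 = 343.4112

$343.41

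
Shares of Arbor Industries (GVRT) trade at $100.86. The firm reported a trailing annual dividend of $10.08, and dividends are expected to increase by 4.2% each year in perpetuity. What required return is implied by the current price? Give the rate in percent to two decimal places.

Rearranging the constant-growth DDM: r = D₁/P₀ + g.
D₁ = 10.08 × (1 + 0.042) = 10.5034.
r = 10.5034 / 100.86 + 0.042 = 0.10414 + 0.042 = 0.14614

14.61%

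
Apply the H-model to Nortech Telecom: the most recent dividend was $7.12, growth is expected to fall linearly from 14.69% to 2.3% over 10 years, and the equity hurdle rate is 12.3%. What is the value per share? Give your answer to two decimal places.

H-model: P₀ = D₀[(1+g_L) + H(g_S−g_L)]/(r−g_L), with H = 10/2 = 5.
P₀ = 7.12 × [(1+0.023) + 5×(0.1469−0.023)] / (0.123−0.023)
   = 7.12 × 1.6425 / 0.1 = 116.9460

$116.95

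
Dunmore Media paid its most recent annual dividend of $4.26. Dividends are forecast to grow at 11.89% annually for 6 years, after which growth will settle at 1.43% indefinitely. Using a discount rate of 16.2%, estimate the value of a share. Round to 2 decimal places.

Two-stage DDM. Project D₁…D_6 at 0.1189, terminal growth 0.0143, discount at r = 0.162.
D_1 = 4.7665
D_2 = 5.3333
D_3 = 5.9674
D_4 = 6.6769
D_5 = 7.4708
D_6 = 8.3591
Terminal value at t=6: TV = D_7/(r−g) = 8.4786/(0.162−0.0143) = 57.4041
P₀ = 4.7665/(1+0.162)^1 + 5.3333/(1+0.162)^2 + 5.9674/(1+0.162)^3 + 6.6769/(1+0.162)^4 + 7.4708/(1+0.162)^5 + 8.3591/(1+0.162)^6 + 57.4041/(1+0.162)^6 = 45.7583

$45.76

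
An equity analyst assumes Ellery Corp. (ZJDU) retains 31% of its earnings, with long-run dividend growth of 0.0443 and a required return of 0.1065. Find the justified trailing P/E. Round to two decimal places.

11.58

Payout ratio b = 1 − 0.31 = 0.69.
Justified trailing P/E = b(1+g)/(r−g) = 0.69×(1+0.0443)/(0.1065−0.0443) = 11.5847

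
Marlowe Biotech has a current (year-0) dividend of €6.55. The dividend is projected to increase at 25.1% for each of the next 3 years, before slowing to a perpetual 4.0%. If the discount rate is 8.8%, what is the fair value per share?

€241.88

Two-stage DDM. Project D₁…D_3 at 0.251, terminal growth 0.04, discount at r = 0.088.
D_1 = 8.1940
D_2 = 10.2508
D_3 = 12.8237
Terminal value at t=3: TV = D_4/(r−g) = 13.3366/(0.088−0.04) = 277.8468
P₀ = 8.1940/(1+0.088)^1 + 10.2508/(1+0.088)^2 + 12.8237/(1+0.088)^3 + 277.8468/(1+0.088)^3 = 241.8819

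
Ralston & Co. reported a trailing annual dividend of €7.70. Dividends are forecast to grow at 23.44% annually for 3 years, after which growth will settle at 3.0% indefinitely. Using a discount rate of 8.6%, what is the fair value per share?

Two-stage DDM. Project D₁…D_3 at 0.2344, terminal growth 0.03, discount at r = 0.086.
D_1 = 9.5049
D_2 = 11.7328
D_3 = 14.4830
Terminal value at t=3: TV = D_4/(r−g) = 14.9175/(0.086−0.03) = 266.3837
P₀ = 9.5049/(1+0.086)^1 + 11.7328/(1+0.086)^2 + 14.4830/(1+0.086)^3 + 266.3837/(1+0.086)^3 = 237.9863

€237.99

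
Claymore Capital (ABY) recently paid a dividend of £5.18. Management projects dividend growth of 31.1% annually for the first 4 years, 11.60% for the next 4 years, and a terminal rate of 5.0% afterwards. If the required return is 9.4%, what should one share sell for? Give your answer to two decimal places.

£354.22

Three-stage DDM. Project D₁…D_8; terminal Gordon value at t=8 with g = 0.05; discount at r = 0.094.
D_1 = 6.7910
D_2 = 8.9030
D_3 = 11.6718
D_4 = 15.3017
D_5 = 17.0767
D_6 = 19.0576
D_7 = 21.2683
D_8 = 23.7354
TV_8 = 24.9222/(0.094−0.05) = 566.4139
P₀ = Σ Dₜ/(1+r)ᵗ + TV_8/(1+r)^8 = 354.2195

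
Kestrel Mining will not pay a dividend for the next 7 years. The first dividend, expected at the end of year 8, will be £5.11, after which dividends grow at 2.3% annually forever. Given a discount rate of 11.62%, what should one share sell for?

£25.40

Deferred-dividend DDM. At t=7 the remaining stream is a growing perpetuity with first payment D_8 = 5.11.
V_7 = D_8/(r−g) = 5.11/(0.1162−0.023) = 54.8283
P₀ = V_7/(1+r)^7 = 54.8283/(1+0.1162)^7 = 25.3987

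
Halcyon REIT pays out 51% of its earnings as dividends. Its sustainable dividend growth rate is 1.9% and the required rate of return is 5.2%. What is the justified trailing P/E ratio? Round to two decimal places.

15.75

Justified trailing P/E = b(1+g)/(r−g) = 0.51×(1+0.019)/(0.052−0.019) = 15.7482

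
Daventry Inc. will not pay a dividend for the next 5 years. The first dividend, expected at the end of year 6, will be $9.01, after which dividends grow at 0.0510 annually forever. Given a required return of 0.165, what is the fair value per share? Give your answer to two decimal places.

Deferred-dividend DDM. At t=5 the remaining stream is a growing perpetuity with first payment D_6 = 9.01.
V_5 = D_6/(r−g) = 9.01/(0.165−0.051) = 79.0351
P₀ = V_5/(1+r)^5 = 79.0351/(1+0.165)^5 = 36.8290

$36.83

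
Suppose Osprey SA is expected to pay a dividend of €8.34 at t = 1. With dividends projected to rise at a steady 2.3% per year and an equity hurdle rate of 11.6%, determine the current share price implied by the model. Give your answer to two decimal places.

€89.68

Gordon growth model: P₀ = D₁/(r − g), with D₁ = 8.34 given directly.
P₀ = 8.3400 / (0.116 − 0.023) = 8.3400 / 0.093 = 89.6774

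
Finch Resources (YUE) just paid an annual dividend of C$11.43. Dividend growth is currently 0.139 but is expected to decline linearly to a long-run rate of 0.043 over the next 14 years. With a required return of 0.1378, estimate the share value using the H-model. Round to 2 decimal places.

C$206.78

H-model: P₀ = D₀[(1+g_L) + H(g_S−g_L)]/(r−g_L), with H = 14/2 = 7.
P₀ = 11.43 × [(1+0.043) + 7×(0.139−0.043)] / (0.1378−0.043)
   = 11.43 × 1.7150 / 0.0948 = 206.7769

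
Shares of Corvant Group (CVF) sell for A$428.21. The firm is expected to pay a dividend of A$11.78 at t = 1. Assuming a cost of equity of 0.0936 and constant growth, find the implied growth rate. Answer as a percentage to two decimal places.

From P₀ = D₁/(r − g), the implied growth is g = r − D₁/P₀.
g = 0.0936 − 11.78/428.21 = 0.0936 − 0.02751 = 0.06609

6.61%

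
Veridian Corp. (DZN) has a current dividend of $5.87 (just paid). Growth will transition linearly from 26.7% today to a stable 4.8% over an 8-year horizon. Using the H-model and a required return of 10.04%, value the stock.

$215.53

H-model: P₀ = D₀[(1+g_L) + H(g_S−g_L)]/(r−g_L), with H = 8/2 = 4.
P₀ = 5.87 × [(1+0.048) + 4×(0.267−0.048)] / (0.1004−0.048)
   = 5.87 × 1.9240 / 0.0524 = 215.5321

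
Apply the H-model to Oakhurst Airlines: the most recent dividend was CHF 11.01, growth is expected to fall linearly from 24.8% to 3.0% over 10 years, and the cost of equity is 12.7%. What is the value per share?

H-model: P₀ = D₀[(1+g_L) + H(g_S−g_L)]/(r−g_L), with H = 10/2 = 5.
P₀ = 11.01 × [(1+0.03) + 5×(0.248−0.03)] / (0.127−0.03)
   = 11.01 × 2.1200 / 0.097 = 240.6309

CHF 240.63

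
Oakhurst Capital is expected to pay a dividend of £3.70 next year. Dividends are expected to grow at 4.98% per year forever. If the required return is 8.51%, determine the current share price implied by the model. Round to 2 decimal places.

£104.82

Gordon growth model: P₀ = D₁/(r − g), with D₁ = 3.70 given directly.
P₀ = 3.7000 / (0.0851 − 0.0498) = 3.7000 / 0.0353 = 104.8159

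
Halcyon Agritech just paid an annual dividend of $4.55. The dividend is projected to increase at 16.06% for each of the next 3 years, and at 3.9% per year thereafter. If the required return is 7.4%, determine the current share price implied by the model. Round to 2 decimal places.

$186.42

Two-stage DDM. Project D₁…D_3 at 0.1606, terminal growth 0.039, discount at r = 0.074.
D_1 = 5.2807
D_2 = 6.1288
D_3 = 7.1131
Terminal value at t=3: TV = D_4/(r−g) = 7.3905/(0.074−0.039) = 211.1575
P₀ = 5.2807/(1+0.074)^1 + 6.1288/(1+0.074)^2 + 7.1131/(1+0.074)^3 + 211.1575/(1+0.074)^3 = 186.4207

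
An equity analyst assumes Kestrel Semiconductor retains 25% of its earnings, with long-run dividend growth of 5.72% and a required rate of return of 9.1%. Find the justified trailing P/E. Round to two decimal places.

23.46

Payout ratio b = 1 − 0.25 = 0.75.
Justified trailing P/E = b(1+g)/(r−g) = 0.75×(1+0.0572)/(0.091−0.0572) = 23.4586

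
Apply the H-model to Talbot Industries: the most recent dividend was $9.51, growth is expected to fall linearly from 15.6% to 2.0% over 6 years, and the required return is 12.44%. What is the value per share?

H-model: P₀ = D₀[(1+g_L) + H(g_S−g_L)]/(r−g_L), with H = 6/2 = 3.
P₀ = 9.51 × [(1+0.02) + 3×(0.156−0.02)] / (0.1244−0.02)
   = 9.51 × 1.4280 / 0.1044 = 130.0793

$130.08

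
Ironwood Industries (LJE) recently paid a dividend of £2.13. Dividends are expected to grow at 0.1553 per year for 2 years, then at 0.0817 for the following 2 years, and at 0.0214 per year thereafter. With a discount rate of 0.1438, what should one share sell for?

Three-stage DDM. Project D₁…D_4; terminal Gordon value at t=4 with g = 0.0214; discount at r = 0.1438.
D_1 = 2.4608
D_2 = 2.8429
D_3 = 3.0752
D_4 = 3.3265
TV_4 = 3.3977/(0.1438−0.0214) = 27.7586
P₀ = Σ Dₜ/(1+r)ᵗ + TV_4/(1+r)^4 = 24.5410

£24.54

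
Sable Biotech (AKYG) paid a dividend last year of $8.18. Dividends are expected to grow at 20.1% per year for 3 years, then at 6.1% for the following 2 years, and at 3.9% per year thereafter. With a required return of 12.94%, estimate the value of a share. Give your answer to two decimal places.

$145.48

Three-stage DDM. Project D₁…D_5; terminal Gordon value at t=5 with g = 0.039; discount at r = 0.1294.
D_1 = 9.8242
D_2 = 11.7988
D_3 = 14.1704
D_4 = 15.0348
D_5 = 15.9519
TV_5 = 16.5740/(0.1294−0.039) = 183.3413
P₀ = Σ Dₜ/(1+r)ᵗ + TV_5/(1+r)^5 = 145.4818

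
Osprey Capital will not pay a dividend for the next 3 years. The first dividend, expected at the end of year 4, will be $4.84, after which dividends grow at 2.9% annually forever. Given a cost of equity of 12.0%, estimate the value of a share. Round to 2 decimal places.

$37.86

Deferred-dividend DDM. At t=3 the remaining stream is a growing perpetuity with first payment D_4 = 4.84.
V_3 = D_4/(r−g) = 4.84/(0.12−0.029) = 53.1868
P₀ = V_3/(1+r)^3 = 53.1868/(1+0.12)^3 = 37.8573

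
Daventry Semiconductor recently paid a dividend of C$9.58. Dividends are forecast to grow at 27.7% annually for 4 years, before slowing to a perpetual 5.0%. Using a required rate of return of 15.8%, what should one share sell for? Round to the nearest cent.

C$186.97

Two-stage DDM. Project D₁…D_4 at 0.277, terminal growth 0.05, discount at r = 0.158.
D_1 = 12.2337
D_2 = 15.6224
D_3 = 19.9498
D_4 = 25.4759
Terminal value at t=4: TV = D_5/(r−g) = 26.7497/(0.158−0.05) = 247.6821
P₀ = 12.2337/(1+0.158)^1 + 15.6224/(1+0.158)^2 + 19.9498/(1+0.158)^3 + 25.4759/(1+0.158)^4 + 247.6821/(1+0.158)^4 = 186.9696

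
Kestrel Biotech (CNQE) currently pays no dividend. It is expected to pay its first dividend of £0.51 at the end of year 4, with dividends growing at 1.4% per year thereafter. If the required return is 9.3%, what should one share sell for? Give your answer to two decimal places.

Deferred-dividend DDM. At t=3 the remaining stream is a growing perpetuity with first payment D_4 = 0.51.
V_3 = D_4/(r−g) = 0.51/(0.093−0.014) = 6.4557
P₀ = V_3/(1+r)^3 = 6.4557/(1+0.093)^3 = 4.9440

£4.94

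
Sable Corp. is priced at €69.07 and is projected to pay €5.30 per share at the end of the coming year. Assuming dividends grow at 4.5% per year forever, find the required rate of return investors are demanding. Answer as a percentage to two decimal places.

12.17%

Rearranging the constant-growth DDM: r = D₁/P₀ + g.
r = 5.3000 / 69.07 + 0.045 = 0.07673 + 0.045 = 0.12173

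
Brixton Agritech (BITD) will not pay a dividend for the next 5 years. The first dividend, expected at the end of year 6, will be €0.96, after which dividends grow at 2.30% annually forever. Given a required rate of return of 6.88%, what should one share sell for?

Deferred-dividend DDM. At t=5 the remaining stream is a growing perpetuity with first payment D_6 = 0.96.
V_5 = D_6/(r−g) = 0.96/(0.0688−0.023) = 20.9607
P₀ = V_5/(1+r)^5 = 20.9607/(1+0.0688)^5 = 15.0288

€15.03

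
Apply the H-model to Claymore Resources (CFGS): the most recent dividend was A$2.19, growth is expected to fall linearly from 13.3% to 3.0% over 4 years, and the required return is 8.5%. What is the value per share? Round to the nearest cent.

A$49.22

H-model: P₀ = D₀[(1+g_L) + H(g_S−g_L)]/(r−g_L), with H = 4/2 = 2.
P₀ = 2.19 × [(1+0.03) + 2×(0.133−0.03)] / (0.085−0.03)
   = 2.19 × 1.2360 / 0.055 = 49.2153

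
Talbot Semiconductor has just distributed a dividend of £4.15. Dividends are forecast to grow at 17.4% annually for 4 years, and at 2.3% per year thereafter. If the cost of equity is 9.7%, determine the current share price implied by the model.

£94.98

Two-stage DDM. Project D₁…D_4 at 0.174, terminal growth 0.023, discount at r = 0.097.
D_1 = 4.8721
D_2 = 5.7198
D_3 = 6.7151
D_4 = 7.8835
Terminal value at t=4: TV = D_5/(r−g) = 8.0648/(0.097−0.023) = 108.9844
P₀ = 4.8721/(1+0.097)^1 + 5.7198/(1+0.097)^2 + 6.7151/(1+0.097)^3 + 7.8835/(1+0.097)^4 + 108.9844/(1+0.097)^4 = 94.9801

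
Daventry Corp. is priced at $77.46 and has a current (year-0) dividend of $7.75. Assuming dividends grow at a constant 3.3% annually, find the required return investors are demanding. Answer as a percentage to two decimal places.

13.64%

Rearranging the constant-growth DDM: r = D₁/P₀ + g.
D₁ = 7.75 × (1 + 0.033) = 8.0057.
r = 8.0057 / 77.46 + 0.033 = 0.10335 + 0.033 = 0.13635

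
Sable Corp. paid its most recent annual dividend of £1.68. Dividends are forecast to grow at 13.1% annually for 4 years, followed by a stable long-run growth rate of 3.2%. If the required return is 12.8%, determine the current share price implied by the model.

£25.02

Two-stage DDM. Project D₁…D_4 at 0.131, terminal growth 0.032, discount at r = 0.128.
D_1 = 1.9001
D_2 = 2.1490
D_3 = 2.4305
D_4 = 2.7489
Terminal value at t=4: TV = D_5/(r−g) = 2.8369/(0.128−0.032) = 29.5507
P₀ = 1.9001/(1+0.128)^1 + 2.1490/(1+0.128)^2 + 2.4305/(1+0.128)^3 + 2.7489/(1+0.128)^4 + 29.5507/(1+0.128)^4 = 25.0177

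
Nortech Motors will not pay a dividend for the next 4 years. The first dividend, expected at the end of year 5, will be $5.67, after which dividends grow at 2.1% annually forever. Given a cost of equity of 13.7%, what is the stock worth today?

$29.25

Deferred-dividend DDM. At t=4 the remaining stream is a growing perpetuity with first payment D_5 = 5.67.
V_4 = D_5/(r−g) = 5.67/(0.137−0.021) = 48.8793
P₀ = V_4/(1+r)^4 = 48.8793/(1+0.137)^4 = 29.2471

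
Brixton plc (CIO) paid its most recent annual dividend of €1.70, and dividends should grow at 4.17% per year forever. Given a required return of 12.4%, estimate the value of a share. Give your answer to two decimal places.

Gordon growth model: P₀ = D₁/(r − g). D₁ = 1.70 × (1 + 0.0417) = 1.7709.
P₀ = 1.7709 / (0.124 − 0.0417) = 1.7709 / 0.0823 = 21.5175

€21.52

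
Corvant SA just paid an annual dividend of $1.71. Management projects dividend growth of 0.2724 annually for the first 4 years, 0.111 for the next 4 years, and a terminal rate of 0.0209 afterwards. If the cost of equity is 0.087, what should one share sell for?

$77.98

Three-stage DDM. Project D₁…D_8; terminal Gordon value at t=8 with g = 0.0209; discount at r = 0.087.
D_1 = 2.1758
D_2 = 2.7685
D_3 = 3.5226
D_4 = 4.4822
D_5 = 4.9797
D_6 = 5.5325
D_7 = 6.1466
D_8 = 6.8288
TV_8 = 6.9716/(0.087−0.0209) = 105.4699
P₀ = Σ Dₜ/(1+r)ᵗ + TV_8/(1+r)^8 = 77.9764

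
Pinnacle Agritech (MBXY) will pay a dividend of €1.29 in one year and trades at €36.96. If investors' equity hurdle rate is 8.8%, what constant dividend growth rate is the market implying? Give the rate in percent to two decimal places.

5.31%

From P₀ = D₁/(r − g), the implied growth is g = r − D₁/P₀.
g = 0.088 − 1.29/36.96 = 0.088 − 0.03490 = 0.05310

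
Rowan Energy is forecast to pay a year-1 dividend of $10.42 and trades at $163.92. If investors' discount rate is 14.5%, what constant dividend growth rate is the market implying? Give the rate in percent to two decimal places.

8.14%

From P₀ = D₁/(r − g), the implied growth is g = r − D₁/P₀.
g = 0.145 − 10.42/163.92 = 0.145 − 0.06357 = 0.08143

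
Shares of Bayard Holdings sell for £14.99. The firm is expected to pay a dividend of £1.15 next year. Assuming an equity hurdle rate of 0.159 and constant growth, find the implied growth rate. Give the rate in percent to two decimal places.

8.23%

From P₀ = D₁/(r − g), the implied growth is g = r − D₁/P₀.
g = 0.159 − 1.15/14.99 = 0.159 − 0.07672 = 0.08228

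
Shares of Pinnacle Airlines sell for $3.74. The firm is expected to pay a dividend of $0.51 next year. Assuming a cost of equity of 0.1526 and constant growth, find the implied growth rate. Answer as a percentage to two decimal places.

From P₀ = D₁/(r − g), the implied growth is g = r − D₁/P₀.
g = 0.1526 − 0.51/3.74 = 0.1526 − 0.13636 = 0.01624

1.62%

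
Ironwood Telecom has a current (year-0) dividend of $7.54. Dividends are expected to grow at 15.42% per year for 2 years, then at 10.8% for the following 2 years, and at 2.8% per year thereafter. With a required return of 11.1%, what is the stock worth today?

Three-stage DDM. Project D₁…D_4; terminal Gordon value at t=4 with g = 0.028; discount at r = 0.111.
D_1 = 8.7027
D_2 = 10.0446
D_3 = 11.1294
D_4 = 12.3314
TV_4 = 12.6767/(0.111−0.028) = 152.7313
P₀ = Σ Dₜ/(1+r)ᵗ + TV_4/(1+r)^4 = 132.4277

$132.43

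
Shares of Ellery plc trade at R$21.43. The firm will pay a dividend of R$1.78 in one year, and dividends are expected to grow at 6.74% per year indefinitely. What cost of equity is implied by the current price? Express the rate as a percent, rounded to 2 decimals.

15.05%

Rearranging the constant-growth DDM: r = D₁/P₀ + g.
r = 1.7800 / 21.43 + 0.0674 = 0.08306 + 0.0674 = 0.15046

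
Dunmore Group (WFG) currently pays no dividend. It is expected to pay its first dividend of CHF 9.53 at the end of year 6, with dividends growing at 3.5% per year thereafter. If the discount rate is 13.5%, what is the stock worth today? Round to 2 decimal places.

Deferred-dividend DDM. At t=5 the remaining stream is a growing perpetuity with first payment D_6 = 9.53.
V_5 = D_6/(r−g) = 9.53/(0.135−0.035) = 95.3000
P₀ = V_5/(1+r)^5 = 95.3000/(1+0.135)^5 = 50.5957

CHF 50.60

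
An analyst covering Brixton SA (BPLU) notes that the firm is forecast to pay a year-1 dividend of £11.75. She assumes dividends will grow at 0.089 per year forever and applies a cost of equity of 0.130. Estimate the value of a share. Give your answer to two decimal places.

£286.59

Gordon growth model: P₀ = D₁/(r − g), with D₁ = 11.75 given directly.
P₀ = 11.7500 / (0.13 − 0.089) = 11.7500 / 0.041 = 286.5854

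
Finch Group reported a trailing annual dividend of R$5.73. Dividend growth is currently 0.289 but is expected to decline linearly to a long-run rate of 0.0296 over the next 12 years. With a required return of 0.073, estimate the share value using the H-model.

H-model: P₀ = D₀[(1+g_L) + H(g_S−g_L)]/(r−g_L), with H = 12/2 = 6.
P₀ = 5.73 × [(1+0.0296) + 6×(0.289−0.0296)] / (0.073−0.0296)
   = 5.73 × 2.5860 / 0.0434 = 341.4235

R$341.42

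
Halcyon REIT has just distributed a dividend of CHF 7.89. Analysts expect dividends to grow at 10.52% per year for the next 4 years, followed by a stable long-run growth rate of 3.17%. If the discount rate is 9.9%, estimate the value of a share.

Two-stage DDM. Project D₁…D_4 at 0.1052, terminal growth 0.0317, discount at r = 0.099.
D_1 = 8.7200
D_2 = 9.6374
D_3 = 10.6512
D_4 = 11.7717
Terminal value at t=4: TV = D_5/(r−g) = 12.1449/(0.099−0.0317) = 180.4591
P₀ = 8.7200/(1+0.099)^1 + 9.6374/(1+0.099)^2 + 10.6512/(1+0.099)^3 + 11.7717/(1+0.099)^4 + 180.4591/(1+0.099)^4 = 155.7129

CHF 155.71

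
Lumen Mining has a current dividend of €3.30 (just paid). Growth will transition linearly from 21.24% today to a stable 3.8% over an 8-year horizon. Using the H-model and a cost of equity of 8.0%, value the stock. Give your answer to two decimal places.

H-model: P₀ = D₀[(1+g_L) + H(g_S−g_L)]/(r−g_L), with H = 8/2 = 4.
P₀ = 3.30 × [(1+0.038) + 4×(0.2124−0.038)] / (0.08−0.038)
   = 3.30 × 1.7356 / 0.042 = 136.3686

€136.37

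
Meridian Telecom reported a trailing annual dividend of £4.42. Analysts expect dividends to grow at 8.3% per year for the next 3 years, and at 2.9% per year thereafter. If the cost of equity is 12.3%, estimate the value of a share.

£55.73

Two-stage DDM. Project D₁…D_3 at 0.083, terminal growth 0.029, discount at r = 0.123.
D_1 = 4.7869
D_2 = 5.1842
D_3 = 5.6145
Terminal value at t=3: TV = D_4/(r−g) = 5.7773/(0.123−0.029) = 61.4604
P₀ = 4.7869/(1+0.123)^1 + 5.1842/(1+0.123)^2 + 5.6145/(1+0.123)^3 + 61.4604/(1+0.123)^3 = 55.7342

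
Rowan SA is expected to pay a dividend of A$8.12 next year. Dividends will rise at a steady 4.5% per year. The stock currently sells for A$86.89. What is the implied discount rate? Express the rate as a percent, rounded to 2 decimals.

Rearranging the constant-growth DDM: r = D₁/P₀ + g.
r = 8.1200 / 86.89 + 0.045 = 0.09345 + 0.045 = 0.13845

13.85%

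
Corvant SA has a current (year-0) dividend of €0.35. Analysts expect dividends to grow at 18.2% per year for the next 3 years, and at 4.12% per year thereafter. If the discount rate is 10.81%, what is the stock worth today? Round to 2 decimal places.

Two-stage DDM. Project D₁…D_3 at 0.182, terminal growth 0.0412, discount at r = 0.1081.
D_1 = 0.4137
D_2 = 0.4890
D_3 = 0.5780
Terminal value at t=3: TV = D_4/(r−g) = 0.6018/(0.1081−0.0412) = 8.9956
P₀ = 0.4137/(1+0.1081)^1 + 0.4890/(1+0.1081)^2 + 0.5780/(1+0.1081)^3 + 8.9956/(1+0.1081)^3 = 7.8078

€7.81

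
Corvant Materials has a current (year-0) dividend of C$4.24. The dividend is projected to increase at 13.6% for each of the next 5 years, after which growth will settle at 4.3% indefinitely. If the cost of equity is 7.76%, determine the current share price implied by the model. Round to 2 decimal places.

C$191.32

Two-stage DDM. Project D₁…D_5 at 0.136, terminal growth 0.043, discount at r = 0.0776.
D_1 = 4.8166
D_2 = 5.4717
D_3 = 6.2159
D_4 = 7.0612
D_5 = 8.0215
Terminal value at t=5: TV = D_6/(r−g) = 8.3665/(0.0776−0.043) = 241.8052
P₀ = 4.8166/(1+0.0776)^1 + 5.4717/(1+0.0776)^2 + 6.2159/(1+0.0776)^3 + 7.0612/(1+0.0776)^4 + 8.0215/(1+0.0776)^5 + 241.8052/(1+0.0776)^5 = 191.3156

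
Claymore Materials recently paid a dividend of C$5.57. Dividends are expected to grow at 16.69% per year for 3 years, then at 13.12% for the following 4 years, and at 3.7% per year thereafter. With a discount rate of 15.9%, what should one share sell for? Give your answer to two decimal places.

Three-stage DDM. Project D₁…D_7; terminal Gordon value at t=7 with g = 0.037; discount at r = 0.159.
D_1 = 6.4996
D_2 = 7.5844
D_3 = 8.8503
D_4 = 10.0114
D_5 = 11.3249
D_6 = 12.8107
D_7 = 14.4915
TV_7 = 15.0277/(0.159−0.037) = 123.1779
P₀ = Σ Dₜ/(1+r)ᵗ + TV_7/(1+r)^7 = 82.1942

C$82.19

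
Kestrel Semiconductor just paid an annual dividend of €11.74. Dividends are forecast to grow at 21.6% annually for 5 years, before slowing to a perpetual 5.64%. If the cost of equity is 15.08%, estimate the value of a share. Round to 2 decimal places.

€242.52

Two-stage DDM. Project D₁…D_5 at 0.216, terminal growth 0.0564, discount at r = 0.1508.
D_1 = 14.2758
D_2 = 17.3594
D_3 = 21.1091
D_4 = 25.6686
D_5 = 31.2130
Terminal value at t=5: TV = D_6/(r−g) = 32.9734/(0.1508−0.0564) = 349.2950
P₀ = 14.2758/(1+0.1508)^1 + 17.3594/(1+0.1508)^2 + 21.1091/(1+0.1508)^3 + 25.6686/(1+0.1508)^4 + 31.2130/(1+0.1508)^5 + 349.2950/(1+0.1508)^5 = 242.5222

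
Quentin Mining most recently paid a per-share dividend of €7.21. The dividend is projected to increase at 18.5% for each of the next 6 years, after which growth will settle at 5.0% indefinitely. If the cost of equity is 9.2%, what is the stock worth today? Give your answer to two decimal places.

Two-stage DDM. Project D₁…D_6 at 0.185, terminal growth 0.05, discount at r = 0.092.
D_1 = 8.5439
D_2 = 10.1245
D_3 = 11.9975
D_4 = 14.2170
D_5 = 16.8472
D_6 = 19.9639
Terminal value at t=6: TV = D_7/(r−g) = 20.9621/(0.092−0.05) = 499.0975
P₀ = 8.5439/(1+0.092)^1 + 10.1245/(1+0.092)^2 + 11.9975/(1+0.092)^3 + 14.2170/(1+0.092)^4 + 16.8472/(1+0.092)^5 + 19.9639/(1+0.092)^6 + 499.0975/(1+0.092)^6 = 352.4894

€352.49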